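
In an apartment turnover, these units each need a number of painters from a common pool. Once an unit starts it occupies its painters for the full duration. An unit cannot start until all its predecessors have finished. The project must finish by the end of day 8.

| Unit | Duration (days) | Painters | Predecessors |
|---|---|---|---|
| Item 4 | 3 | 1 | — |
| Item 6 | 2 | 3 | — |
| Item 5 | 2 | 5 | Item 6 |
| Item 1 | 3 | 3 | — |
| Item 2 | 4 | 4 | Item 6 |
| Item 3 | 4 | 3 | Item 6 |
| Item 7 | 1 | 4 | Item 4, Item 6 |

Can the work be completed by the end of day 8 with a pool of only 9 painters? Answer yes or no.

Schedule Item 4@1, Item 6@1, Item 5@7, Item 1@1, Item 2@3, Item 3@5, Item 7@4: d1:7  d2:7  d3:8  d4:8  d5:7  d6:7  d7:8  d8:8 — peak 8 ≤ 9.

yes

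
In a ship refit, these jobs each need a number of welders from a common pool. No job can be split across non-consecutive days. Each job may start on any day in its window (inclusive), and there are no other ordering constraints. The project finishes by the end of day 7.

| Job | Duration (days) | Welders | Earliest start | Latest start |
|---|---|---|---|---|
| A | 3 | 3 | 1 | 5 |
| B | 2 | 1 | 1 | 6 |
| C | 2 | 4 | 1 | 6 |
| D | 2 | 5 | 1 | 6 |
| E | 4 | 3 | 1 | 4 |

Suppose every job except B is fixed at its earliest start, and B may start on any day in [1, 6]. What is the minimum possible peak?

B@1: d1:16  d2:16  d3:6  d4:3  d5:0  d6:0  d7:0 → peak 16
B@2: d1:15  d2:16  d3:7  d4:3  d5:0  d6:0  d7:0 → peak 16
B@3: d1:15  d2:15  d3:7  d4:4  d5:0  d6:0  d7:0 → peak 15
B@4: d1:15  d2:15  d3:6  d4:4  d5:1  d6:0  d7:0 → peak 15
B@5: d1:15  d2:15  d3:6  d4:3  d5:1  d6:1  d7:0 → peak 15
B@6: d1:15  d2:15  d3:6  d4:3  d5:0  d6:1  d7:1 → peak 15
Best is B@3, peak 15.

15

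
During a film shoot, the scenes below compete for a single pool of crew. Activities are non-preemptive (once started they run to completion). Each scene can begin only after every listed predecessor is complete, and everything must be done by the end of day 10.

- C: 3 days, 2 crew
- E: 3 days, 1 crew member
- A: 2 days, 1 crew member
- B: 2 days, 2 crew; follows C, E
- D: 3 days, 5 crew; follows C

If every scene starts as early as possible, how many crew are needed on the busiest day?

7

Early-start schedule: C@1, E@1, A@1, B@4, D@4.
Load per day: day 1: 4, day 2: 4, day 3: 3, day 4: 7, day 5: 7, day 6: 5, day 7: 0, day 8: 0, day 9: 0, day 10: 0.
Peak is 7.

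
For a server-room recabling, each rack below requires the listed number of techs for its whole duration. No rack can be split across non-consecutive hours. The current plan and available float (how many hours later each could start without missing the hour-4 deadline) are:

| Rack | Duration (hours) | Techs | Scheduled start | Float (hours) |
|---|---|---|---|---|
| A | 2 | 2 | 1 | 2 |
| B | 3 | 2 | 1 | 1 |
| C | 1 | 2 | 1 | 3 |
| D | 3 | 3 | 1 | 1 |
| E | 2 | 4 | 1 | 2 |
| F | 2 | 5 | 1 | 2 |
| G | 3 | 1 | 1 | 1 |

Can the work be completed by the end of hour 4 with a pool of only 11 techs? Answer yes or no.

The minimum achievable peak is 12; 11 < 12, so no feasible schedule stays within the cap.

no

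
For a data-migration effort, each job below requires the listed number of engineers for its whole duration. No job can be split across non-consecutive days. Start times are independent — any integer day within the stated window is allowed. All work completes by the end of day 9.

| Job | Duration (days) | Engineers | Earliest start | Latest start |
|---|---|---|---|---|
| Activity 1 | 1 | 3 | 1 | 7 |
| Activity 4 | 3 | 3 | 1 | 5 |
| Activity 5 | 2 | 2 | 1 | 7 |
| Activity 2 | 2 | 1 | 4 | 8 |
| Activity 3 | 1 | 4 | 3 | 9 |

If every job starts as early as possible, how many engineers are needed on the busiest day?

Early-start schedule: Activity 1@1, Activity 4@1, Activity 5@1, Activity 2@4, Activity 3@3.
Load per day: day 1: 8, day 2: 5, day 3: 7, day 4: 1, day 5: 1, day 6: 0, day 7: 0, day 8: 0, day 9: 0.
Peak is 8.

8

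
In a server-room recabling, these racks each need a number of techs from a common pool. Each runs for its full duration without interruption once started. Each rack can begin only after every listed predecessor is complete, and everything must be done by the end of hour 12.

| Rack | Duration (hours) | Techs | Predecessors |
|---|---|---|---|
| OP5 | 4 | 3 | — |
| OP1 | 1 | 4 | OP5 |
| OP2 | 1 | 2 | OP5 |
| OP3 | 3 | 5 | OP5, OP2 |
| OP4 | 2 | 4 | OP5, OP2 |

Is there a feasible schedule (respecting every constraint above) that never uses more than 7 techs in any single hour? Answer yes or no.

yes

Schedule OP5@1, OP1@5, OP2@6, OP3@7, OP4@10: h1:3  h2:3  h3:3  h4:3  h5:4  h6:2  h7:5  h8:5  h9:5  h10:4  h11:4  h12:0 — peak 5 ≤ 7.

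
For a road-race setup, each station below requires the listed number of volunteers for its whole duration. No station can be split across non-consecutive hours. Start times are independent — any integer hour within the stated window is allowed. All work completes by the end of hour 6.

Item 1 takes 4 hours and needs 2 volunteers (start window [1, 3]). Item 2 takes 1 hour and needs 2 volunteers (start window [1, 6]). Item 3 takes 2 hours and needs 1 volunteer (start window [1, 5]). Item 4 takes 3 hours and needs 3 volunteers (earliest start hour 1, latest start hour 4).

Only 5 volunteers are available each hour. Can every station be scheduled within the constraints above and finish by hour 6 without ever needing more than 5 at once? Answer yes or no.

yes

Schedule Item 1@1, Item 2@1, Item 3@1, Item 4@3: h1:5  h2:3  h3:5  h4:5  h5:3  h6:0 — peak 5 ≤ 5.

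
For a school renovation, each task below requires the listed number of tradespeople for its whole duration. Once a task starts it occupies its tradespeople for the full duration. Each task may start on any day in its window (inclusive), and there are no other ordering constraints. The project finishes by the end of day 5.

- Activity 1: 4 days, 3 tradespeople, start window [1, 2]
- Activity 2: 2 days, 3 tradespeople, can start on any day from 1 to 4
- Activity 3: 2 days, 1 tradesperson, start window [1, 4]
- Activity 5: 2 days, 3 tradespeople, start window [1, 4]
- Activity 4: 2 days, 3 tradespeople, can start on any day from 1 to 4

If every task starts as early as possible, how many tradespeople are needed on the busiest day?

13

Early-start schedule: Activity 1@1, Activity 2@1, Activity 3@1, Activity 5@1, Activity 4@1.
Load per day: day 1: 13, day 2: 13, day 3: 3, day 4: 3, day 5: 0.
Peak is 13.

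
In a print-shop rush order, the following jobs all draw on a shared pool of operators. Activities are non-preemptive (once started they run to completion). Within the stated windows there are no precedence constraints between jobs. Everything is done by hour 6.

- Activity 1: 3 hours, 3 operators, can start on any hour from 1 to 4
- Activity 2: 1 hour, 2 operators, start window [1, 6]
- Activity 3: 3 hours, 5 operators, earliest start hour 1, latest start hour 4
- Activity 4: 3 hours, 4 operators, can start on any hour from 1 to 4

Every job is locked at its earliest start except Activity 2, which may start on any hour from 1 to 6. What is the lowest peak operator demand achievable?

Activity 2@1: h1:14  h2:12  h3:12  h4:0  h5:0  h6:0 → peak 14
Activity 2@2: h1:12  h2:14  h3:12  h4:0  h5:0  h6:0 → peak 14
Activity 2@3: h1:12  h2:12  h3:14  h4:0  h5:0  h6:0 → peak 14
Activity 2@4: h1:12  h2:12  h3:12  h4:2  h5:0  h6:0 → peak 12
Activity 2@5: h1:12  h2:12  h3:12  h4:0  h5:2  h6:0 → peak 12
Activity 2@6: h1:12  h2:12  h3:12  h4:0  h5:0  h6:2 → peak 12
Best is Activity 2@4, peak 12.

12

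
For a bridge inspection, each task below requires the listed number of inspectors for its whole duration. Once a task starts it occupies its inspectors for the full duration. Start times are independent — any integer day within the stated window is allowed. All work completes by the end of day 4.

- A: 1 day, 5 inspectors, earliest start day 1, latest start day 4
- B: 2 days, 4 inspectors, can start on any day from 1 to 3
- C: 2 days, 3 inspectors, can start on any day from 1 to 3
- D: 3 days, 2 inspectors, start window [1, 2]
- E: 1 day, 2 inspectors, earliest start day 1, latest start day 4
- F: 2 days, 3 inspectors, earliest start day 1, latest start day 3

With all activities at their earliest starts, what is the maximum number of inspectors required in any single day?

Early-start schedule: A@1, B@1, C@1, D@1, E@1, F@1.
Load per day: day 1: 19, day 2: 12, day 3: 2, day 4: 0.
Peak is 19.

19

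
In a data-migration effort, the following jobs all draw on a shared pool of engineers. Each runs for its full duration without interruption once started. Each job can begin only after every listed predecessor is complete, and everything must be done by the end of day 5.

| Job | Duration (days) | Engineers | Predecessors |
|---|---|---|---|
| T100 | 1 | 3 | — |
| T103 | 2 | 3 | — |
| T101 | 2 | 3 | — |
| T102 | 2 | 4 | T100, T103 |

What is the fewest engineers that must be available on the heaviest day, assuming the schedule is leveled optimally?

Early-start (T100@1, T103@1, T101@1, T102@3) gives peak 9: d1:9  d2:6  d3:4  d4:4  d5:0.
Shift T101→2, T102→4.
Schedule T100@1, T103@1, T101@2, T102@4: d1:6  d2:6  d3:3  d4:4  d5:4 — peak 6.

6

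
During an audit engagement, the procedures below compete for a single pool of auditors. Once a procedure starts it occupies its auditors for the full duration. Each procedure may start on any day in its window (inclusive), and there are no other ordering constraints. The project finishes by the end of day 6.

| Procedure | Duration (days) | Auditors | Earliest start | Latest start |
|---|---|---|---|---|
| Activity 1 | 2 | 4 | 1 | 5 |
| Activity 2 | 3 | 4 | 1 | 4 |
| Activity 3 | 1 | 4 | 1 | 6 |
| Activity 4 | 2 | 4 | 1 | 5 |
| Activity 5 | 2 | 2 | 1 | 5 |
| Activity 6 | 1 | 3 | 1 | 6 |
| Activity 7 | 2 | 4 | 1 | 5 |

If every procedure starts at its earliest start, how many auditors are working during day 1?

25

At early start, day 1 has: Activity 1, Activity 2, Activity 3, Activity 4, Activity 5, Activity 6, Activity 7.
Demand: 4 + 4 + 4 + 4 + 2 + 3 + 4 = 25.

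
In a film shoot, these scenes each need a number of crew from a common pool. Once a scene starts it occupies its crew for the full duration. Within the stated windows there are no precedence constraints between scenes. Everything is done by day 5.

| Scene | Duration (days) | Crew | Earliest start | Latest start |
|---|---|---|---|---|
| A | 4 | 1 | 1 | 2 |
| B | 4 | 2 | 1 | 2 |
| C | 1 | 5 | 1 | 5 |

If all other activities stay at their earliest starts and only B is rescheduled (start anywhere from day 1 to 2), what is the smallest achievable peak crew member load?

B@1: d1:8  d2:3  d3:3  d4:3  d5:0 → peak 8
B@2: d1:6  d2:3  d3:3  d4:3  d5:2 → peak 6
Best is B@2, peak 6.

6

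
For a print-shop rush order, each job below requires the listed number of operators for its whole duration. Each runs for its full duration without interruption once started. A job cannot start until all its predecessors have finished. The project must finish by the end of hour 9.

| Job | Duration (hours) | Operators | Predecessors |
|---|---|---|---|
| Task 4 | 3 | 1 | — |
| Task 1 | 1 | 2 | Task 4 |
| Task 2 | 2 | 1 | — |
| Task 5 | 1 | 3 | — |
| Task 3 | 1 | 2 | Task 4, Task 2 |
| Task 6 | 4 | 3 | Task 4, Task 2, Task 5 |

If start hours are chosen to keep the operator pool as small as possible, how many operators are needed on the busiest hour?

Early-start (Task 4@1, Task 1@4, Task 2@1, Task 5@1, Task 3@4, Task 6@4) gives peak 7: h1:5  h2:2  h3:1  h4:7  h5:3  h6:3  h7:3  h8:0  h9:0.
Shift Task 5→3, Task 6→5.
Schedule Task 4@1, Task 1@4, Task 2@1, Task 5@3, Task 3@4, Task 6@5: h1:2  h2:2  h3:4  h4:4  h5:3  h6:3  h7:3  h8:3  h9:0 — peak 4.

4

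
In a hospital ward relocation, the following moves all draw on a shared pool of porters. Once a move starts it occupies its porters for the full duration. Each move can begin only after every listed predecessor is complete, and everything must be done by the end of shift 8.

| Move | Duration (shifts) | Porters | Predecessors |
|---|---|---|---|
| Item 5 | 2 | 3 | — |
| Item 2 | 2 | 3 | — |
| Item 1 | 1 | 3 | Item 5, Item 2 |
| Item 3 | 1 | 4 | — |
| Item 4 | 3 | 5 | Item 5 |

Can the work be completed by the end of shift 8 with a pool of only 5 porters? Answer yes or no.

The minimum achievable peak is 6; 5 < 6, so no feasible schedule stays within the cap.

no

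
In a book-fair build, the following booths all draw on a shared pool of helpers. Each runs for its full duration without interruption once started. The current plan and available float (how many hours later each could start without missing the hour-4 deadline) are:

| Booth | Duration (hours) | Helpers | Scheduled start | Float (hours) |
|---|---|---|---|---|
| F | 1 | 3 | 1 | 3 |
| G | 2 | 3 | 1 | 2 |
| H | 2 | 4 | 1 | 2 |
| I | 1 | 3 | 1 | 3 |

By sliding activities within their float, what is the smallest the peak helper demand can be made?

Early-start (F@1, G@1, H@1, I@1) gives peak 13: h1:13  h2:7  h3:0  h4:0.
Shift H→3, I→2.
Schedule F@1, G@1, H@3, I@2: h1:6  h2:6  h3:4  h4:4 — peak 6.

6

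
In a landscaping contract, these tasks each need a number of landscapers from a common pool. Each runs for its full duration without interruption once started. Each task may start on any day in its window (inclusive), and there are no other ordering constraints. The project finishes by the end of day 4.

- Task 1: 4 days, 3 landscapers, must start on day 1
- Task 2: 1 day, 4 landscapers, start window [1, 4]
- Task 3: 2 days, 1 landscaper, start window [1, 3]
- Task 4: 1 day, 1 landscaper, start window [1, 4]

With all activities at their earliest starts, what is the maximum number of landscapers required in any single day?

Early-start schedule: Task 1@1, Task 2@1, Task 3@1, Task 4@1.
Load per day: day 1: 9, day 2: 4, day 3: 3, day 4: 3.
Peak is 9.

9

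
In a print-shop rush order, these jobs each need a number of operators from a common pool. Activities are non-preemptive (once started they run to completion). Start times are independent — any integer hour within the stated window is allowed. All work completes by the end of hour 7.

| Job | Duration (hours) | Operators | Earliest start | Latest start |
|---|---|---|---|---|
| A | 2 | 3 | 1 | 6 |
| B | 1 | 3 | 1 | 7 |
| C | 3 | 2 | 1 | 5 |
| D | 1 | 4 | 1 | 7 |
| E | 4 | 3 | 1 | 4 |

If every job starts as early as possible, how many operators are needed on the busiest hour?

15

Early-start schedule: A@1, B@1, C@1, D@1, E@1.
Load per hour: hour 1: 15, hour 2: 8, hour 3: 5, hour 4: 3, hour 5: 0, hour 6: 0, hour 7: 0.
Peak is 15.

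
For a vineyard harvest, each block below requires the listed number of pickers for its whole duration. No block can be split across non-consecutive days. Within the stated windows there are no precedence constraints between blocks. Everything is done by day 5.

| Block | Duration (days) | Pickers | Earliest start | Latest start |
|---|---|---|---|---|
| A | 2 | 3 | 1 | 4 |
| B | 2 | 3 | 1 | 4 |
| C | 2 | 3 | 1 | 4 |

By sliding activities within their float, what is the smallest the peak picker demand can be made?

Early-start (A@1, B@1, C@1) gives peak 9: d1:9  d2:9  d3:0  d4:0  d5:0.
Shift C→3.
Schedule A@1, B@1, C@3: d1:6  d2:6  d3:3  d4:3  d5:0 — peak 6.

6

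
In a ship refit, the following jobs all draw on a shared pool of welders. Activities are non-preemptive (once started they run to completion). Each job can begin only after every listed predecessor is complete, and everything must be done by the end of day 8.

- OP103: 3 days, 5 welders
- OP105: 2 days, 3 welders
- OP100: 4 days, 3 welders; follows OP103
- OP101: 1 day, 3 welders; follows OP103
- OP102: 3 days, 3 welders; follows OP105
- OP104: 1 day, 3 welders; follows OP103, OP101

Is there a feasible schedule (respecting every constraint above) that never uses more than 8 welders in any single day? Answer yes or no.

Schedule OP103@1, OP105@1, OP100@4, OP101@4, OP102@5, OP104@8: d1:8  d2:8  d3:5  d4:6  d5:6  d6:6  d7:6  d8:3 — peak 8 ≤ 8.

yes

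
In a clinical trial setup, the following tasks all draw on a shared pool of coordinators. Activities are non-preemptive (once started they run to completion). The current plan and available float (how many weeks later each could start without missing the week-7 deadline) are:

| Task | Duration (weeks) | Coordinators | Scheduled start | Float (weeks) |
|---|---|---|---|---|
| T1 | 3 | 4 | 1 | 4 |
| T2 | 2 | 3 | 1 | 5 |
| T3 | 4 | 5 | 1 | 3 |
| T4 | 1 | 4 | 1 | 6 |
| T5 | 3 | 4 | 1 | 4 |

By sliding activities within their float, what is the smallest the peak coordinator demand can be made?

Early-start (T1@1, T2@1, T3@1, T4@1, T5@1) gives peak 20: w1:20  w2:16  w3:13  w4:5  w5:0  w6:0  w7:0.
Shift T3→3, T4→4, T5→5.
Schedule T1@1, T2@1, T3@3, T4@4, T5@5: w1:7  w2:7  w3:9  w4:9  w5:9  w6:9  w7:4 — peak 9.

9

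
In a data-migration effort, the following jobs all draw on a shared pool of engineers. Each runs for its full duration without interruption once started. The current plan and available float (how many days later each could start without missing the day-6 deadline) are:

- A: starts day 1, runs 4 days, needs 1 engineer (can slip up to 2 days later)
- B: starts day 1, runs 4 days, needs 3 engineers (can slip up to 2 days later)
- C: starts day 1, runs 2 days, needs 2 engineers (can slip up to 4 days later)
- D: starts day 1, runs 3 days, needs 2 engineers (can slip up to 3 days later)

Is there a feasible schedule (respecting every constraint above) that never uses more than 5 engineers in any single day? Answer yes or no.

no

The minimum achievable peak is 6; 5 < 6, so no feasible schedule stays within the cap.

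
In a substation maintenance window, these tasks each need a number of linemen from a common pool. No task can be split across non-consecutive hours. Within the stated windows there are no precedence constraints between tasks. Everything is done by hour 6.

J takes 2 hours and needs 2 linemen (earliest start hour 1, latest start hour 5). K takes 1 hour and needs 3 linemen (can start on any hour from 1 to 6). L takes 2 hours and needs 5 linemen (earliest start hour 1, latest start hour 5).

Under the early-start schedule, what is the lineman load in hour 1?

10

At early start, hour 1 has: J, K, L.
Demand: 2 + 3 + 5 = 10.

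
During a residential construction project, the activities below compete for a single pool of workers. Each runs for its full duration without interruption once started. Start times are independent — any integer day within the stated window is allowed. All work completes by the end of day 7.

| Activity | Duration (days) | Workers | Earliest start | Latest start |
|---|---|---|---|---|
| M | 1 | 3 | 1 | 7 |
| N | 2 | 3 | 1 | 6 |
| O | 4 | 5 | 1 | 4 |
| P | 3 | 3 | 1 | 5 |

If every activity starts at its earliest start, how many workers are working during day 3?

At early start, day 3 has: O, P.
Demand: 5 + 3 = 8.

8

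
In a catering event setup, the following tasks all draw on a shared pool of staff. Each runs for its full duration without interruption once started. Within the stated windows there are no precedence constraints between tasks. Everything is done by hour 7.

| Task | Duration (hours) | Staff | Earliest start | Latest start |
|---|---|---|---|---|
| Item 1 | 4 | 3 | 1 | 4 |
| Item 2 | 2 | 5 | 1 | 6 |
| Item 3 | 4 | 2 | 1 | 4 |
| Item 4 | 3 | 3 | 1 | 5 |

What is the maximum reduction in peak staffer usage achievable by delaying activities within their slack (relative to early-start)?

6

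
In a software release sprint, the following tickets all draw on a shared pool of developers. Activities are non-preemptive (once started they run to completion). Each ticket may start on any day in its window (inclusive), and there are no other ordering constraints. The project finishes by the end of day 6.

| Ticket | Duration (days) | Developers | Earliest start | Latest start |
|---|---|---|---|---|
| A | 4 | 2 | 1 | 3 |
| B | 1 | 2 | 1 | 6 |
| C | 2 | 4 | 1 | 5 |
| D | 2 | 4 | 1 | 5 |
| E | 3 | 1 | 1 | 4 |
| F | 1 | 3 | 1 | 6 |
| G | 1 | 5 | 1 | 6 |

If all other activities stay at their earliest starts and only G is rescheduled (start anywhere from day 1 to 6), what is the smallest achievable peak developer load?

16

G@1: d1:21  d2:11  d3:3  d4:2  d5:0  d6:0 → peak 21
G@2: d1:16  d2:16  d3:3  d4:2  d5:0  d6:0 → peak 16
G@3: d1:16  d2:11  d3:8  d4:2  d5:0  d6:0 → peak 16
G@4: d1:16  d2:11  d3:3  d4:7  d5:0  d6:0 → peak 16
G@5: d1:16  d2:11  d3:3  d4:2  d5:5  d6:0 → peak 16
G@6: d1:16  d2:11  d3:3  d4:2  d5:0  d6:5 → peak 16
Best is G@2, peak 16.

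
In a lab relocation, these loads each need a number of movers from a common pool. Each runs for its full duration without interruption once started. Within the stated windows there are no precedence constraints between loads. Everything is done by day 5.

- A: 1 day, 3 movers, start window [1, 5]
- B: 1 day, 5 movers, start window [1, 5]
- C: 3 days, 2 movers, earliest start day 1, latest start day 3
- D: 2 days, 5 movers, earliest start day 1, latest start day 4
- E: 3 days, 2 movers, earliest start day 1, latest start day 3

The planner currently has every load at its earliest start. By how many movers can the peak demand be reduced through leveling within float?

10

Early-start peak: d1:17  d2:9  d3:4  d4:0  d5:0 ⇒ 17.
Leveled (A@1, B@2, C@1, D@4, E@3): d1:5  d2:7  d3:4  d4:7  d5:7 ⇒ 7.
Reduction 17 − 7 = 10.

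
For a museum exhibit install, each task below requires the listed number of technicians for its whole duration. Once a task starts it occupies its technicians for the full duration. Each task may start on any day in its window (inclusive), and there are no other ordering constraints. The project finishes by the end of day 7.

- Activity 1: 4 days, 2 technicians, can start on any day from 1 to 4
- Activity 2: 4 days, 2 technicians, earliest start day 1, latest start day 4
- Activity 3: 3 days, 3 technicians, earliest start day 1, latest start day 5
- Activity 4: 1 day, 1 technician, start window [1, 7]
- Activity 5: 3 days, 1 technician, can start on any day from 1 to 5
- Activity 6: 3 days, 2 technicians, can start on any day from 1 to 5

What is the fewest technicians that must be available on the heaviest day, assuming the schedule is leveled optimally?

Early-start (Activity 1@1, Activity 2@1, Activity 3@1, Activity 4@1, Activity 5@1, Activity 6@1) gives peak 11: d1:11  d2:10  d3:10  d4:4  d5:0  d6:0  d7:0.
Shift Activity 3→5, Activity 5→2, Activity 6→5.
Schedule Activity 1@1, Activity 2@1, Activity 3@5, Activity 4@1, Activity 5@2, Activity 6@5: d1:5  d2:5  d3:5  d4:5  d5:5  d6:5  d7:5 — peak 5.
Total technician-days = 35 over 7 days ⇒ peak ≥ ⌈35/7⌉ = 5, so 5 is optimal.

5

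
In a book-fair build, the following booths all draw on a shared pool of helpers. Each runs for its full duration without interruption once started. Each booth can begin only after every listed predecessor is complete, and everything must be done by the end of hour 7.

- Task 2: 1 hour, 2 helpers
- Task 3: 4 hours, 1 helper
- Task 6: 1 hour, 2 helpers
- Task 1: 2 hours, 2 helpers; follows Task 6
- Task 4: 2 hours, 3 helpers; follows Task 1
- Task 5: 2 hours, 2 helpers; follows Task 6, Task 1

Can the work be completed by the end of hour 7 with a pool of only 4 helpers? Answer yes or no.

Schedule Task 2@1, Task 3@2, Task 6@1, Task 1@2, Task 4@4, Task 5@6: h1:4  h2:3  h3:3  h4:4  h5:4  h6:2  h7:2 — peak 4 ≤ 4.

yes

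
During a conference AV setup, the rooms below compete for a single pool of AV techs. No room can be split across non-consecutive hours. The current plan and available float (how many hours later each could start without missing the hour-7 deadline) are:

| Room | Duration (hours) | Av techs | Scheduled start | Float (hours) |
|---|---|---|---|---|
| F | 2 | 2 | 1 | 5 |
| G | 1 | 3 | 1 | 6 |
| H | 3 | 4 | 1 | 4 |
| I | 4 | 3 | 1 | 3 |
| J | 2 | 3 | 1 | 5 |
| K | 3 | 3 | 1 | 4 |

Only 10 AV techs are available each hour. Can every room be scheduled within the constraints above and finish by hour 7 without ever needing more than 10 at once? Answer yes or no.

Schedule F@1, G@1, H@3, I@1, J@6, K@5: h1:8  h2:5  h3:7  h4:7  h5:7  h6:6  h7:6 — peak 8 ≤ 10.

yes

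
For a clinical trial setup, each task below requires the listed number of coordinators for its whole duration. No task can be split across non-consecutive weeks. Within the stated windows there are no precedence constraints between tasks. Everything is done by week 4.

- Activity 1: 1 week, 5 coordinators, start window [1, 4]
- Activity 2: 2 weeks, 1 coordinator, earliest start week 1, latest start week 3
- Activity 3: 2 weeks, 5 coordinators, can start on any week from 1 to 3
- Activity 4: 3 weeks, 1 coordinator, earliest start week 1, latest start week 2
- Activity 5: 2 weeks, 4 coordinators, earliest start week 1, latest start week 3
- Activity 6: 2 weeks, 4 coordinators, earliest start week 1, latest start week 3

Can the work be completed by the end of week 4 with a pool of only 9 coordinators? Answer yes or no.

no

The minimum achievable peak is 10; 9 < 10, so no feasible schedule stays within the cap.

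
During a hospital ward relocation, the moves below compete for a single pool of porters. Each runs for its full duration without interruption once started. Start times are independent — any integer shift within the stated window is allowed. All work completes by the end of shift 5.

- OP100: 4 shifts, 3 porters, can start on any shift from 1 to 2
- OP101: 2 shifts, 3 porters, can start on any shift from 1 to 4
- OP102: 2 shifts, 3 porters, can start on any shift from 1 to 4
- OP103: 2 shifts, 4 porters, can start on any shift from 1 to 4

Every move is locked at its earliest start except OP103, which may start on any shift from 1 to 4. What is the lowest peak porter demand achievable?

OP103@1: s1:13  s2:13  s3:3  s4:3  s5:0 → peak 13
OP103@2: s1:9  s2:13  s3:7  s4:3  s5:0 → peak 13
OP103@3: s1:9  s2:9  s3:7  s4:7  s5:0 → peak 9
OP103@4: s1:9  s2:9  s3:3  s4:7  s5:4 → peak 9
Best is OP103@3, peak 9.

9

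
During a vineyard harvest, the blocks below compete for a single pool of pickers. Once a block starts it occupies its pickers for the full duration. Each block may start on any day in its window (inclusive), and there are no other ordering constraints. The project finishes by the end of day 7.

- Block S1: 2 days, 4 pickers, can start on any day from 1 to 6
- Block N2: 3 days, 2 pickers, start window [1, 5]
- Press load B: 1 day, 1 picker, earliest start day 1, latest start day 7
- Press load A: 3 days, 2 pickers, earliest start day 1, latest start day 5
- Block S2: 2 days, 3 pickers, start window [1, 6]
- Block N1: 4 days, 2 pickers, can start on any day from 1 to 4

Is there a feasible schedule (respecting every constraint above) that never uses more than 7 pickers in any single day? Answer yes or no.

Schedule Block S1@1, Block N2@1, Press load B@3, Press load A@3, Block S2@6, Block N1@4: d1:6  d2:6  d3:5  d4:4  d5:4  d6:5  d7:5 — peak 6 ≤ 7.

yes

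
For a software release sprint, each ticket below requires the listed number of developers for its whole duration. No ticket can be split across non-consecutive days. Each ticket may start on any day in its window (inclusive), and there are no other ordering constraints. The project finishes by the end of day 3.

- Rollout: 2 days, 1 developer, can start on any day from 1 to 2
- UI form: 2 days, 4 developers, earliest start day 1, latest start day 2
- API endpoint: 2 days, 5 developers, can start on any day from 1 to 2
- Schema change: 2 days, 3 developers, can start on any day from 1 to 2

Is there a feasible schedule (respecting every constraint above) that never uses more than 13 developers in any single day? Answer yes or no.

yes

Schedule Rollout@1, UI form@1, API endpoint@1, Schema change@1: d1:13  d2:13  d3:0 — peak 13 ≤ 13.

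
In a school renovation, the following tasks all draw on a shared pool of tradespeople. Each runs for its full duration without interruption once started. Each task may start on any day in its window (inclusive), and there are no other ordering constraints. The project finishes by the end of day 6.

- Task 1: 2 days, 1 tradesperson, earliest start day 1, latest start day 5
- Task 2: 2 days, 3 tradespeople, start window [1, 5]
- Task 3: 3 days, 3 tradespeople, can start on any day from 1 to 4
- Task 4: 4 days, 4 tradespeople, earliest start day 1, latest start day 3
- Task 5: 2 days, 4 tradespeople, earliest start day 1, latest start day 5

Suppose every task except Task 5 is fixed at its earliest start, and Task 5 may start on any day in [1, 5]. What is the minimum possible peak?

11

Task 5@1: d1:15  d2:15  d3:7  d4:4  d5:0  d6:0 → peak 15
Task 5@2: d1:11  d2:15  d3:11  d4:4  d5:0  d6:0 → peak 15
Task 5@3: d1:11  d2:11  d3:11  d4:8  d5:0  d6:0 → peak 11
Task 5@4: d1:11  d2:11  d3:7  d4:8  d5:4  d6:0 → peak 11
Task 5@5: d1:11  d2:11  d3:7  d4:4  d5:4  d6:4 → peak 11
Best is Task 5@3, peak 11.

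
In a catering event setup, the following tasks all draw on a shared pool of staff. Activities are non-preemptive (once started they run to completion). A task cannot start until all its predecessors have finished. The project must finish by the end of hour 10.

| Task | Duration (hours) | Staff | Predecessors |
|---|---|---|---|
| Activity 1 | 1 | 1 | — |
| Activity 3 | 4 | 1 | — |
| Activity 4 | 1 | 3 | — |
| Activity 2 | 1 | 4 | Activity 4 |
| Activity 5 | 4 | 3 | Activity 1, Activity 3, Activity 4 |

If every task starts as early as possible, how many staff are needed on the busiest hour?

Early-start schedule: Activity 1@1, Activity 3@1, Activity 4@1, Activity 2@2, Activity 5@5.
Load per hour: hour 1: 5, hour 2: 5, hour 3: 1, hour 4: 1, hour 5: 3, hour 6: 3, hour 7: 3, hour 8: 3, hour 9: 0, hour 10: 0.
Peak is 5.

5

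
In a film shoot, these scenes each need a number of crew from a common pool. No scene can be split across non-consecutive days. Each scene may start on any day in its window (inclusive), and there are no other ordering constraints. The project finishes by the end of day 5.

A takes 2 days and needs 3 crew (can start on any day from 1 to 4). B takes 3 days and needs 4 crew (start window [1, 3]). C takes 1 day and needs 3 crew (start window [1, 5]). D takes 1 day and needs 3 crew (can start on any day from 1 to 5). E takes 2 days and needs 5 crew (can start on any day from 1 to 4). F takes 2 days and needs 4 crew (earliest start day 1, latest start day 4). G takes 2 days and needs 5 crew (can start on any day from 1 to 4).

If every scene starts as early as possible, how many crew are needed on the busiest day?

27

Early-start schedule: A@1, B@1, C@1, D@1, E@1, F@1, G@1.
Load per day: day 1: 27, day 2: 21, day 3: 4, day 4: 0, day 5: 0.
Peak is 27.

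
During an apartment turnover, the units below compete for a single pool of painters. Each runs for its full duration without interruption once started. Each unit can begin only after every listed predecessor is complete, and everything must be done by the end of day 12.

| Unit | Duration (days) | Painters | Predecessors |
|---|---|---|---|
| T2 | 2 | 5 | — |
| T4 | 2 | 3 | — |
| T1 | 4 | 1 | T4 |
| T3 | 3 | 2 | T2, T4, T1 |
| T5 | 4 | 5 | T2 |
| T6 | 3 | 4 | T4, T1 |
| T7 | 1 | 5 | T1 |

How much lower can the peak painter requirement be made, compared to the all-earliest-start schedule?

Early-start peak: d1:8  d2:8  d3:6  d4:6  d5:6  d6:6  d7:11  d8:6  d9:6  d10:0  d11:0  d12:0 ⇒ 11.
Leveled (T2@1, T4@3, T1@5, T3@9, T5@5, T6@9, T7@12): d1:5  d2:5  d3:3  d4:3  d5:6  d6:6  d7:6  d8:6  d9:6  d10:6  d11:6  d12:5 ⇒ 6.
Reduction 11 − 6 = 5.

5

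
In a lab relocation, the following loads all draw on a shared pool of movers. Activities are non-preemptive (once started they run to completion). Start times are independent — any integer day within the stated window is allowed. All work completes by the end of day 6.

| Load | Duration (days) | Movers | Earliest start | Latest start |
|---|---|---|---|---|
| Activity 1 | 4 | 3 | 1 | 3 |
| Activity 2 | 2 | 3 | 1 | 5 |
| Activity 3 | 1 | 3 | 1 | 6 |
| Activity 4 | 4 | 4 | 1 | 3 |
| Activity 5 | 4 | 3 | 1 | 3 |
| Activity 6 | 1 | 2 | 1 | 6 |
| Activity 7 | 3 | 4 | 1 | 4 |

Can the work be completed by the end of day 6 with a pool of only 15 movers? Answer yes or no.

Schedule Activity 1@1, Activity 2@1, Activity 3@1, Activity 4@1, Activity 5@2, Activity 6@3, Activity 7@4: d1:13  d2:13  d3:12  d4:14  d5:7  d6:4 — peak 14 ≤ 15.

yes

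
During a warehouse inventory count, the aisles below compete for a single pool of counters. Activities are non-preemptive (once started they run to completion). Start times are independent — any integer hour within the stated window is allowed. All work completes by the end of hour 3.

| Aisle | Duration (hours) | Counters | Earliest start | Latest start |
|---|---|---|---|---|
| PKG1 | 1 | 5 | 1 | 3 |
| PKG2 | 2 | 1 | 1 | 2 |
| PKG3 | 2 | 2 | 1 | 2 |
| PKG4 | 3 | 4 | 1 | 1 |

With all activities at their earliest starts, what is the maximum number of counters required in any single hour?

12

Early-start schedule: PKG1@1, PKG2@1, PKG3@1, PKG4@1.
Load per hour: hour 1: 12, hour 2: 7, hour 3: 4.
Peak is 12.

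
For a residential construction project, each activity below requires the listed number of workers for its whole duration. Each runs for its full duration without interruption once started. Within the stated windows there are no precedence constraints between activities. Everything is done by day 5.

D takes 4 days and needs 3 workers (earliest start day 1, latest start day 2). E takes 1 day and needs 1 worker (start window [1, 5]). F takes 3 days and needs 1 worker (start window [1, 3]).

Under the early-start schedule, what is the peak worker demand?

5

Early-start schedule: D@1, E@1, F@1.
Load per day: day 1: 5, day 2: 4, day 3: 4, day 4: 3, day 5: 0.
Peak is 5.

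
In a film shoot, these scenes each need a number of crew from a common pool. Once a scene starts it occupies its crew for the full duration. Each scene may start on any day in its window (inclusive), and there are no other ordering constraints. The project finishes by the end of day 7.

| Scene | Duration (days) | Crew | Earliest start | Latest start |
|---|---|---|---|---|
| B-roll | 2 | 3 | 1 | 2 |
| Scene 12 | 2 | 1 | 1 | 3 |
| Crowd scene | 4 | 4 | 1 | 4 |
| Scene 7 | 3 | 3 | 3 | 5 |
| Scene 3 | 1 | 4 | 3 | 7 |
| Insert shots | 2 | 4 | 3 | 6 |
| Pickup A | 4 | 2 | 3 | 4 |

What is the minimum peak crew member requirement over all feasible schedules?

9

Early-start (B-roll@1, Scene 12@1, Crowd scene@1, Scene 7@3, Scene 3@3, Insert shots@3, Pickup A@3) gives peak 17: d1:8  d2:8  d3:17  d4:13  d5:5  d6:2  d7:0.
Shift Scene 3→5, Insert shots→6.
Schedule B-roll@1, Scene 12@1, Crowd scene@1, Scene 7@3, Scene 3@5, Insert shots@6, Pickup A@3: d1:8  d2:8  d3:9  d4:9  d5:9  d6:6  d7:4 — peak 9.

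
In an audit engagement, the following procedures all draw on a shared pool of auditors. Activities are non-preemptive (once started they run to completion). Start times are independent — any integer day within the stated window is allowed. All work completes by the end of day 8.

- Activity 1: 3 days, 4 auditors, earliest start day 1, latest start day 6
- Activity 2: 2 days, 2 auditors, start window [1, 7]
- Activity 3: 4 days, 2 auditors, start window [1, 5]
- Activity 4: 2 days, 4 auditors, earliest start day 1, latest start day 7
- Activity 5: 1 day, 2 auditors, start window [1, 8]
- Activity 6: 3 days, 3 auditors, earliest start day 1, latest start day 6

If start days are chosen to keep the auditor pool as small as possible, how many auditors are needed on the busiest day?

Early-start (Activity 1@1, Activity 2@1, Activity 3@1, Activity 4@1, Activity 5@1, Activity 6@1) gives peak 17: d1:17  d2:15  d3:9  d4:2  d5:0  d6:0  d7:0  d8:0.
Shift Activity 3→3, Activity 4→4, Activity 5→7, Activity 6→6.
Schedule Activity 1@1, Activity 2@1, Activity 3@3, Activity 4@4, Activity 5@7, Activity 6@6: d1:6  d2:6  d3:6  d4:6  d5:6  d6:5  d7:5  d8:3 — peak 6.
Total auditor-days = 43 over 8 days ⇒ peak ≥ ⌈43/8⌉ = 6, so 6 is optimal.

6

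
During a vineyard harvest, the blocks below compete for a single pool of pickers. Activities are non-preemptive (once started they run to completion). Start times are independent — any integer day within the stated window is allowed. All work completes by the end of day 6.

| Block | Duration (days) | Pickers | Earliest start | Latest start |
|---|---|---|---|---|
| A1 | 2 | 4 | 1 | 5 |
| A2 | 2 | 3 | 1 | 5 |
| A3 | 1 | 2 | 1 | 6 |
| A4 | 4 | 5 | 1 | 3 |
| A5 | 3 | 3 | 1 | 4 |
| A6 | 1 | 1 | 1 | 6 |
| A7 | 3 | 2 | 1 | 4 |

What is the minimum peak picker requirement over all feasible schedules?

Early-start (A1@1, A2@1, A3@1, A4@1, A5@1, A6@1, A7@1) gives peak 20: d1:20  d2:17  d3:10  d4:5  d5:0  d6:0.
Shift A3→3, A4→3, A5→4, A6→4.
Schedule A1@1, A2@1, A3@3, A4@3, A5@4, A6@4, A7@1: d1:9  d2:9  d3:9  d4:9  d5:8  d6:8 — peak 9.
Total picker-days = 52 over 6 days ⇒ peak ≥ ⌈52/6⌉ = 9, so 9 is optimal.

9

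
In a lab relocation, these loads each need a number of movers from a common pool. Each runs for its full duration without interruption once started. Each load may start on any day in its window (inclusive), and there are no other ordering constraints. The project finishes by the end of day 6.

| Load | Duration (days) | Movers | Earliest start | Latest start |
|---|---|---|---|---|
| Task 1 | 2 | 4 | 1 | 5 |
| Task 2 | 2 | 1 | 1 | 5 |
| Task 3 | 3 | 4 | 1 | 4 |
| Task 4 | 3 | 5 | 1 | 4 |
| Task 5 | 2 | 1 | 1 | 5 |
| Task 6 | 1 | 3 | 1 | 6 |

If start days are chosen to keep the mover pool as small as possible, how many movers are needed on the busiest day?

8

Early-start (Task 1@1, Task 2@1, Task 3@1, Task 4@1, Task 5@1, Task 6@1) gives peak 18: d1:18  d2:15  d3:9  d4:0  d5:0  d6:0.
Shift Task 2→3, Task 4→4, Task 5→3, Task 6→5.
Schedule Task 1@1, Task 2@3, Task 3@1, Task 4@4, Task 5@3, Task 6@5: d1:8  d2:8  d3:6  d4:7  d5:8  d6:5 — peak 8.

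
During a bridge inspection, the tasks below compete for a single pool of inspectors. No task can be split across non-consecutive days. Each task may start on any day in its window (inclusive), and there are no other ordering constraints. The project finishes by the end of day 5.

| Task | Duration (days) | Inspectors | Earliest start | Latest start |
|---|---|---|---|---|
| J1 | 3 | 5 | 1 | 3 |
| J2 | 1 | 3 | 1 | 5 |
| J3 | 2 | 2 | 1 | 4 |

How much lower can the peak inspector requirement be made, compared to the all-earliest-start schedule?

5

Early-start peak: d1:10  d2:7  d3:5  d4:0  d5:0 ⇒ 10.
Leveled (J1@1, J2@4, J3@4): d1:5  d2:5  d3:5  d4:5  d5:2 ⇒ 5.
Reduction 10 − 5 = 5.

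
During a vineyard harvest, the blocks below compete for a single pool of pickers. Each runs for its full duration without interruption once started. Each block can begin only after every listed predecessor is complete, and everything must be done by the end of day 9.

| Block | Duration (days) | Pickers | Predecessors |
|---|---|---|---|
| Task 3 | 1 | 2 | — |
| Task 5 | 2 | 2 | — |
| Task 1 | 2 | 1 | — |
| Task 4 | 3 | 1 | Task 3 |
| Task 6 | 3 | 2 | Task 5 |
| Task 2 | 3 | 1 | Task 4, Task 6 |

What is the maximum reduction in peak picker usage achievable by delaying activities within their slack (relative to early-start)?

2

Early-start peak: d1:5  d2:4  d3:3  d4:3  d5:2  d6:1  d7:1  d8:1  d9:0 ⇒ 5.
Leveled (Task 3@1, Task 5@2, Task 1@1, Task 4@3, Task 6@4, Task 2@7): d1:3  d2:3  d3:3  d4:3  d5:3  d6:2  d7:1  d8:1  d9:1 ⇒ 3.
Reduction 5 − 3 = 2.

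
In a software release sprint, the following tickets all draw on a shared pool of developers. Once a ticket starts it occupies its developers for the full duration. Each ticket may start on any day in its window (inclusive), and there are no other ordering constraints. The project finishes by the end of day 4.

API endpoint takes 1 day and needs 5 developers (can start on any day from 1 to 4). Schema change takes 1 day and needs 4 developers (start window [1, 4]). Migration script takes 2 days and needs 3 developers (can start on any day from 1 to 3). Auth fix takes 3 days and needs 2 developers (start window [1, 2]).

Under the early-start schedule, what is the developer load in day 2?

5

At early start, day 2 has: Migration script, Auth fix.
Demand: 3 + 2 = 5.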